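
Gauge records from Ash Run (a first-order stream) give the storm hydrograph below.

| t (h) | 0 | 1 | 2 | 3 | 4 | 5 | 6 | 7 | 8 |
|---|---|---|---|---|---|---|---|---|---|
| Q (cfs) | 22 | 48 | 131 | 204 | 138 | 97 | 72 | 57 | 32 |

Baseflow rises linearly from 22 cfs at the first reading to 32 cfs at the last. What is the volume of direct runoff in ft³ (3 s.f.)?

V ≈ 2.01 × 10^6 ft³

Direct-runoff ordinates (Q − Q_b): 0.00, 24.75, 106.50, 178.25, 111.00, 68.75, 42.50, 26.25, 0.00 cfs.
ΣQ_DR = 558.0 cfs.
With Δt = 1 h = 3600 s, V = ΣQ_DR · Δt = 558.0 × 3600 = 2.01 × 10^6 ft³.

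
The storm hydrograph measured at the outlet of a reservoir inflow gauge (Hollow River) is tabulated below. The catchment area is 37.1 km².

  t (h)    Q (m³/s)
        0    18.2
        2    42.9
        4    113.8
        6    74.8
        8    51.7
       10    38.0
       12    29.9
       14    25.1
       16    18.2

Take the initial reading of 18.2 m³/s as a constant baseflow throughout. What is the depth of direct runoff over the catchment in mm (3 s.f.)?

d ≈ 48.3 mm

Direct runoff: 0.0, 24.7, 95.6, 56.6, 33.5, 19.8, 11.7, 6.9, 0.0 m³/s; ΣQ_DR = 248.8 m³/s.
V = ΣQ_DR · Δt = 248.8 × 7200 s = 1.791 × 10^6 m³.
Over A = 37.1 km², depth = V / A = 48.3 mm.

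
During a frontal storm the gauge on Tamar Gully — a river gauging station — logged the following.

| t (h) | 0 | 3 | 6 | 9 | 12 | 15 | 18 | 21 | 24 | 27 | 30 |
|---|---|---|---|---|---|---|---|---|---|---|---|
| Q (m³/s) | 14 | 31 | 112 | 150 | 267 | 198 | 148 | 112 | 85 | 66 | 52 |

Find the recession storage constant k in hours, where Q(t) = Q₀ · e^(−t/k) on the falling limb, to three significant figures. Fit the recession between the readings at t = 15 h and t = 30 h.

On the falling limb, Q drops from 198 to 52 m³/s between t = 15 h and t = 30 h (Δt = 15 h).
k = −Δt / ln(Q₂/Q₁) = −15 / ln(52/198) = 11.2 h.

k ≈ 11.2 h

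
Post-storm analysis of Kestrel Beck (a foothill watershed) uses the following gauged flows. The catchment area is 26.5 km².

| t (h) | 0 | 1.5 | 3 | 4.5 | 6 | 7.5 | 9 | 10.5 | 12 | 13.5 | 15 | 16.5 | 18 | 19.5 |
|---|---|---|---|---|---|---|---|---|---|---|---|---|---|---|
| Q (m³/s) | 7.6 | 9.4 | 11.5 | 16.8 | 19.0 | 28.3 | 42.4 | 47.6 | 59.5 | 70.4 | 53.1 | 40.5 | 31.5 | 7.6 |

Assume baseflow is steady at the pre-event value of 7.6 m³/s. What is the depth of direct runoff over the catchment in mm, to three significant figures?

Direct runoff: 0.0, 1.8, 3.9, 9.2, 11.4, 20.7, 34.8, 40.0, 51.9, 62.8, 45.5, 32.9, 23.9, 0.0 m³/s; ΣQ_DR = 338.8 m³/s.
V = ΣQ_DR · Δt = 338.8 × 5400 s = 1.830 × 10^6 m³.
Over A = 26.5 km², depth = V / A = 69.0 mm.

d ≈ 69.0 mm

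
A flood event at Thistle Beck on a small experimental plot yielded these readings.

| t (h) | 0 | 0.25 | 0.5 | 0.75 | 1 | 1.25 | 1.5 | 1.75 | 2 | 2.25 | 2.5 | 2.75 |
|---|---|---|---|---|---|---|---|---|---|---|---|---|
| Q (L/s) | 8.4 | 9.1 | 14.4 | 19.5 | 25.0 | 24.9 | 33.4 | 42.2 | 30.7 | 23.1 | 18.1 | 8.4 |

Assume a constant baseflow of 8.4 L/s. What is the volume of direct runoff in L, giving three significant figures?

Direct-runoff ordinates (Q − Q_b): 0.0, 0.7, 6.0, 11.1, 16.6, 16.5, 25.0, 33.8, 22.3, 14.7, 9.7, 0.0 L/s.
ΣQ_DR = 156.4 L/s.
With Δt = 0.25 h = 900 s, V = ΣQ_DR · Δt = 156.4 × 900 = 1.41 × 10^5 L.

V ≈ 1.41 × 10^5 L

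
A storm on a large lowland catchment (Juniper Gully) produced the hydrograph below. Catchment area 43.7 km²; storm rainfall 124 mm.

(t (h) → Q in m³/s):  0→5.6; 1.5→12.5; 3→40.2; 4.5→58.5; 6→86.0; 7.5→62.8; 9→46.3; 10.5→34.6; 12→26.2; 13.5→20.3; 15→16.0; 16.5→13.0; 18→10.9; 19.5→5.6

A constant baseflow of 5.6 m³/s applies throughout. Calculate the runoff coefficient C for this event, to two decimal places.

C ≈ 0.36

ΣQ_DR = 360.1 m³/s; V = ΣQ_DR·Δt = 1.945 × 10^6 m³.
Runoff depth d = V / A = 44.50 mm.
C = d / P = 44.50 / 124 = 0.36.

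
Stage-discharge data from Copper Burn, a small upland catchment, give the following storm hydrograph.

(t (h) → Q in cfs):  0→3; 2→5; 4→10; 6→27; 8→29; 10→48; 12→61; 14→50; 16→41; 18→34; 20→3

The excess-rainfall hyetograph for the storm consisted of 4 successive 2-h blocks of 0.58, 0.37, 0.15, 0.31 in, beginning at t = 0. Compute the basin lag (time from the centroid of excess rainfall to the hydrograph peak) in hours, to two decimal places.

t_L ≈ 8.73 h

Centroid of excess rainfall: t_c = Σ P_i·t̄_i / ΣP_i = 3.2695 h (block centres at 1, 3, 5, 7 h).
Hydrograph peak occurs at t = 12 h, so basin lag t_L = 12 − 3.2695 = 8.73 h.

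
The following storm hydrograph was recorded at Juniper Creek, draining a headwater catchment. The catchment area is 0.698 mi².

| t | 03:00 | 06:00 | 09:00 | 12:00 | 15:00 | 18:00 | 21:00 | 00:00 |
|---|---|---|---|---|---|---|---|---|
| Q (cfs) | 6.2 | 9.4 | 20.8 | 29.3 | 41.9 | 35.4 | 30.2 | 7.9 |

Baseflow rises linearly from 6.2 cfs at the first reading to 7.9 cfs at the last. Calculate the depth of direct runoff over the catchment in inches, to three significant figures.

Direct runoff: 0.00, 2.96, 14.11, 22.37, 34.73, 27.99, 22.54, 0.00 cfs; ΣQ_DR = 124.7 cfs.
V = ΣQ_DR · Δt = 124.7 × 10800 s = 1.347 × 10^6 ft³.
Over A = 0.698 mi², depth = V / A = 0.831 in.

d ≈ 0.831 in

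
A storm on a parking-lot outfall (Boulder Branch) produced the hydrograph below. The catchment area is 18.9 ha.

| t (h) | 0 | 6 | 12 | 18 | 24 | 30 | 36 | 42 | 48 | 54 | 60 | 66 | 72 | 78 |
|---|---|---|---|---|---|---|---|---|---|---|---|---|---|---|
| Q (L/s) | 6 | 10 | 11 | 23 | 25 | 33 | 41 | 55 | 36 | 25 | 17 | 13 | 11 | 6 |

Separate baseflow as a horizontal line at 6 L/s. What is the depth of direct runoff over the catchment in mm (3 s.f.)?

Direct runoff: 0.0, 4.0, 5.0, 17.0, 19.0, 27.0, 35.0, 49.0, 30.0, 19.0, 11.0, 7.0, 5.0, 0.0 L/s; ΣQ_DR = 228.0 L/s.
V = ΣQ_DR · Δt = 228.0 × 21600 s = 4.925 × 10^6 L.
Over A = 18.9 ha, depth = V / A = 26.1 mm.

d ≈ 26.1 mm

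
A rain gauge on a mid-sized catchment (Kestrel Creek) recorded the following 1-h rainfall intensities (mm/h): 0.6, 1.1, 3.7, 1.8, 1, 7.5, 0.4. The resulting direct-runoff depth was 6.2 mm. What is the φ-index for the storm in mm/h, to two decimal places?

Only the 2 blocks with intensity above φ contribute runoff: 3.7, 7.5 mm/h.
Σ(I−φ)·Δt = d  ⇒  (3.7+7.5 − 2φ)·1 = 6.2
φ = (11.20 − 6.2/1) / 2 = 2.50 mm/h.

φ ≈ 2.50 mm/h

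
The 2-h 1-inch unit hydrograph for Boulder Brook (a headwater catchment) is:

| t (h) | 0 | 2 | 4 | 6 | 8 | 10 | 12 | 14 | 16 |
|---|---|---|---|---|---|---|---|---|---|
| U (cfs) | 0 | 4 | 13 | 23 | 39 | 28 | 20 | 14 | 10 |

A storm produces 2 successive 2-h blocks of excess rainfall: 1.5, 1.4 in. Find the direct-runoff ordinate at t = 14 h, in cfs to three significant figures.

By discrete convolution, Q_j = Σ (P_i / 1 in) · U_{j−i}.
At t = 14 h (j=7): Q = (1.5/1)·14 + (1.4/1)·20 = 49.0 cfs.

Q ≈ 49.0 cfs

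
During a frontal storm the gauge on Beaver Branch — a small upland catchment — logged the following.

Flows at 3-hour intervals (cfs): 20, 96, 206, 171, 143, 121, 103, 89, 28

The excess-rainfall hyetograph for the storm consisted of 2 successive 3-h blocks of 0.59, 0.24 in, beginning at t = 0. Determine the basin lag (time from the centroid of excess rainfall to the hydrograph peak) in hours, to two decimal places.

Centroid of excess rainfall: t_c = Σ P_i·t̄_i / ΣP_i = 2.3675 h (block centres at 1.5, 4.5 h).
Hydrograph peak occurs at t = 6 h, so basin lag t_L = 6 − 2.3675 = 3.63 h.

t_L ≈ 3.63 h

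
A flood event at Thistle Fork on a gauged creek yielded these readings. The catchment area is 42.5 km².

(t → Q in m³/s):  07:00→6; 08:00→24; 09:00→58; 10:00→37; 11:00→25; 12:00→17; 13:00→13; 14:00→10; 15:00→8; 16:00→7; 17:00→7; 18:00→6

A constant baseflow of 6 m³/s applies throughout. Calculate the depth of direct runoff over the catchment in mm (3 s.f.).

Direct runoff: 0.0, 18.0, 52.0, 31.0, 19.0, 11.0, 7.0, 4.0, 2.0, 1.0, 1.0, 0.0 m³/s; ΣQ_DR = 146.0 m³/s.
V = ΣQ_DR · Δt = 146.0 × 3600 s = 5.256 × 10^5 m³.
Over A = 42.5 km², depth = V / A = 12.4 mm.

d ≈ 12.4 mm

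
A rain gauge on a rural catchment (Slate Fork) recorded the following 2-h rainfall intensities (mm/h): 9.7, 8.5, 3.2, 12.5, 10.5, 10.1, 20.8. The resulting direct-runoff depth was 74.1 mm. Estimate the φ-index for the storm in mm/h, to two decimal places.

φ ≈ 5.84 mm/h

Only the 6 blocks with intensity above φ contribute runoff: 9.7, 8.5, 12.5, 10.5, 10.1, 20.8 mm/h.
Σ(I−φ)·Δt = d  ⇒  (9.7+8.5+12.5+10.5+10.1+20.8 − 6φ)·2 = 74.1
φ = (72.10 − 74.1/2) / 6 = 5.84 mm/h.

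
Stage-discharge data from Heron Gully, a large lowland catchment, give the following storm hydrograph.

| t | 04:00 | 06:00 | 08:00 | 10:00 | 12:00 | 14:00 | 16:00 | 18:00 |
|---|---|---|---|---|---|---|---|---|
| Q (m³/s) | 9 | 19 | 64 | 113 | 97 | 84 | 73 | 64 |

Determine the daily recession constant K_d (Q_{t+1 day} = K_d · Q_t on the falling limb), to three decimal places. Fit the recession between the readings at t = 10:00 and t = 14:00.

K_d ≈ 0.169

Between t = 10:00 and t = 14:00 the flow falls from 113 to 84 m³/s over 2×2 h = 4 h.
Per-interval ratio K = (84/113)^(1/2) = 0.8622; K_d = K^(24/2) = 0.169.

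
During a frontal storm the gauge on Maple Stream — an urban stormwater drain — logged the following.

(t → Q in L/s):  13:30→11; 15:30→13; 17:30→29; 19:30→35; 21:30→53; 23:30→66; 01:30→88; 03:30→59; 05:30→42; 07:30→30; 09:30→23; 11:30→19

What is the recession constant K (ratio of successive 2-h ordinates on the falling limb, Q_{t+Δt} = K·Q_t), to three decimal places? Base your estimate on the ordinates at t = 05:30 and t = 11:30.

K ≈ 0.768

Using the recession-limb readings at t = 05:30 and t = 11:30: Q falls from 42 to 19 L/s over 3 intervals.
K = (Q₂/Q₁)^(1/3) = (19/42)^(1/3) = 0.768.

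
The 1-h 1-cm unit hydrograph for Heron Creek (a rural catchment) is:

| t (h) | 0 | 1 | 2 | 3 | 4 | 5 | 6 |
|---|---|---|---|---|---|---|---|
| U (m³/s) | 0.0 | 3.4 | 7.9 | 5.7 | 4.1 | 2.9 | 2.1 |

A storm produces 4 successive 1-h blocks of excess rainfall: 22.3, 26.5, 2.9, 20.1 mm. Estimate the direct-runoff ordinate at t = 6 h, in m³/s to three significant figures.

By discrete convolution, Q_j = Σ (P_i / 10 mm) · U_{j−i}.
At t = 6 h (j=6): Q = (22.3/10)·2.1 + (26.5/10)·2.9 + (2.9/10)·4.1 + (20.1/10)·5.7 = 25.0 m³/s.

Q ≈ 25.0 m³/s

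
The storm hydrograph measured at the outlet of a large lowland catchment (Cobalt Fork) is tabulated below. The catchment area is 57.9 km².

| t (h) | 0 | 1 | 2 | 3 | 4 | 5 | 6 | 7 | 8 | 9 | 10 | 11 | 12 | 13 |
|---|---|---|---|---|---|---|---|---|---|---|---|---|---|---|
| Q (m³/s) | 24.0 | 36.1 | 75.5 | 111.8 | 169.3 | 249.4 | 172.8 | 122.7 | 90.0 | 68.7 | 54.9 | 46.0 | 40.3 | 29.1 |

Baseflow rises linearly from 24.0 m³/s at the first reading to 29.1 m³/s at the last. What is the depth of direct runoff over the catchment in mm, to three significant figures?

Direct runoff: 0.00, 11.71, 50.72, 86.62, 143.73, 223.44, 146.45, 95.95, 62.86, 41.17, 26.98, 17.68, 11.59, 0.00 m³/s; ΣQ_DR = 918.9 m³/s.
V = ΣQ_DR · Δt = 918.9 × 3600 s = 3.308 × 10^6 m³.
Over A = 57.9 km², depth = V / A = 57.1 mm.

d ≈ 57.1 mm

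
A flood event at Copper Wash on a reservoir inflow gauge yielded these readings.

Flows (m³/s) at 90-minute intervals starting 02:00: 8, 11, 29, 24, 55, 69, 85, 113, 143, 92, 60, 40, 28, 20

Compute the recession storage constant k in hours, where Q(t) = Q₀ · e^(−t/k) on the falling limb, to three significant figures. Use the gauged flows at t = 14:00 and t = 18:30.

On the falling limb, Q drops from 143 to 40 m³/s between t = 14:00 and t = 18:30 (Δt = 4.5 h).
k = −Δt / ln(Q₂/Q₁) = −4.5 / ln(40/143) = 3.53 h.

k ≈ 3.53 h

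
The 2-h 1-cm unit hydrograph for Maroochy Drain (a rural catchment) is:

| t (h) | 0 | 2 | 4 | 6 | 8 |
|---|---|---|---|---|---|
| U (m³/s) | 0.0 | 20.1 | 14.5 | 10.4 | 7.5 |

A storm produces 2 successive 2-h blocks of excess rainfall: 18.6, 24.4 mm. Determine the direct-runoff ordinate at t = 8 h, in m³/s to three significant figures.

By discrete convolution, Q_j = Σ (P_i / 10 mm) · U_{j−i}.
At t = 8 h (j=4): Q = (18.6/10)·7.5 + (24.4/10)·10.4 = 39.3 m³/s.

Q ≈ 39.3 m³/s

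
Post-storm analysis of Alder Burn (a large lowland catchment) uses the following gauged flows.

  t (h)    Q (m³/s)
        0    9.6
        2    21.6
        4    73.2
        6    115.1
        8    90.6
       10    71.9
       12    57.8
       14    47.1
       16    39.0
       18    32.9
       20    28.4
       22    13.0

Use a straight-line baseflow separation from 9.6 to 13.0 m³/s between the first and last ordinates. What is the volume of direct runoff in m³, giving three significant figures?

V ≈ 3.35 × 10^6 m³

Direct-runoff ordinates (Q − Q_b): 0.00, 11.69, 62.98, 104.57, 79.76, 60.75, 46.35, 35.34, 26.93, 20.52, 15.71, 0.00 m³/s.
ΣQ_DR = 464.6 m³/s.
With Δt = 2 h = 7200 s, V = ΣQ_DR · Δt = 464.6 × 7200 = 3.35 × 10^6 m³.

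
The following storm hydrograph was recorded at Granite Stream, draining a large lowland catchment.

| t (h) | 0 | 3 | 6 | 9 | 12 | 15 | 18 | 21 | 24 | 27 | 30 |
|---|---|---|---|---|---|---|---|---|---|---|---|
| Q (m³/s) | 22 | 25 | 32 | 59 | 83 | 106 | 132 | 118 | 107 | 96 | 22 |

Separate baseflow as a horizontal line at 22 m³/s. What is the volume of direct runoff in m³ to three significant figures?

Direct-runoff ordinates (Q − Q_b): 0.0, 3.0, 10.0, 37.0, 61.0, 84.0, 110.0, 96.0, 85.0, 74.0, 0.0 m³/s.
ΣQ_DR = 560.0 m³/s.
With Δt = 3 h = 10800 s, V = ΣQ_DR · Δt = 560.0 × 10800 = 6.05 × 10^6 m³.

V ≈ 6.05 × 10^6 m³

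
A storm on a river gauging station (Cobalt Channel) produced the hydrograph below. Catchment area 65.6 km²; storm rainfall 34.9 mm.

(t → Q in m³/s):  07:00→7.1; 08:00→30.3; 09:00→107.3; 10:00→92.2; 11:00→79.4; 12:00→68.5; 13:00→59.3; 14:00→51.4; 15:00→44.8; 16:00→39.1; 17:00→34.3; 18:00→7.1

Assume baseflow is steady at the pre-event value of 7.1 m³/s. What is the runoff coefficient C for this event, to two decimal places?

ΣQ_DR = 535.6 m³/s; V = ΣQ_DR·Δt = 1.928 × 10^6 m³.
Runoff depth d = V / A = 29.39 mm.
C = d / P = 29.39 / 34.9 = 0.84.

C ≈ 0.84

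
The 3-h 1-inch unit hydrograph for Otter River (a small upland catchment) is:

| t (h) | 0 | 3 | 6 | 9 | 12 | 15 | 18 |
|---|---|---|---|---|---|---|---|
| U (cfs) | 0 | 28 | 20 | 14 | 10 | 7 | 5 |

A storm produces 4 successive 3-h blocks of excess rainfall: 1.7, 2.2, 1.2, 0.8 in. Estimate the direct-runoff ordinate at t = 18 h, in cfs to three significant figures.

Q ≈ 47.1 cfs

By discrete convolution, Q_j = Σ (P_i / 1 in) · U_{j−i}.
At t = 18 h (j=6): Q = (1.7/1)·5 + (2.2/1)·7 + (1.2/1)·10 + (0.8/1)·14 = 47.1 cfs.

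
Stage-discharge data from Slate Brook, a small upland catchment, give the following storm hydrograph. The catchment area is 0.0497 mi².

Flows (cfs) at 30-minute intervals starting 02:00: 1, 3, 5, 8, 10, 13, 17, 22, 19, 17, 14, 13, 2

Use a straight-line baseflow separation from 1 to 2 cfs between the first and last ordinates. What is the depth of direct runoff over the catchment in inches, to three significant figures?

Direct runoff: 0.00, 1.92, 3.83, 6.75, 8.67, 11.58, 15.50, 20.42, 17.33, 15.25, 12.17, 11.08, 0.00 cfs; ΣQ_DR = 124.5 cfs.
V = ΣQ_DR · Δt = 124.5 × 1800 s = 2.241 × 10^5 ft³.
Over A = 0.0497 mi², depth = V / A = 1.94 in.

d ≈ 1.94 in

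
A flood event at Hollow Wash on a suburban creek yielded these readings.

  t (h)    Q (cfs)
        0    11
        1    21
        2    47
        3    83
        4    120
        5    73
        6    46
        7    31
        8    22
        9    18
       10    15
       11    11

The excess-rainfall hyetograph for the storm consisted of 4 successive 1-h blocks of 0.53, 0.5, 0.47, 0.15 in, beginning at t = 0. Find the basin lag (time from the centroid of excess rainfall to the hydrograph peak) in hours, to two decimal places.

t_L ≈ 2.35 h

Centroid of excess rainfall: t_c = Σ P_i·t̄_i / ΣP_i = 1.6455 h (block centres at 0.5, 1.5, 2.5, 3.5 h).
Hydrograph peak occurs at t = 4 h, so basin lag t_L = 4 − 1.6455 = 2.35 h.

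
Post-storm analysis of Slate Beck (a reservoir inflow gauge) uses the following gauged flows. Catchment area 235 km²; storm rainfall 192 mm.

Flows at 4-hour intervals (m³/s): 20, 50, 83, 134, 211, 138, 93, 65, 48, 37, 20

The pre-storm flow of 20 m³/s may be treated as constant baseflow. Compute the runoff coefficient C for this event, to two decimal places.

C ≈ 0.22

ΣQ_DR = 679.0 m³/s; V = ΣQ_DR·Δt = 9.778 × 10^6 m³.
Runoff depth d = V / A = 41.61 mm.
C = d / P = 41.61 / 192 = 0.22.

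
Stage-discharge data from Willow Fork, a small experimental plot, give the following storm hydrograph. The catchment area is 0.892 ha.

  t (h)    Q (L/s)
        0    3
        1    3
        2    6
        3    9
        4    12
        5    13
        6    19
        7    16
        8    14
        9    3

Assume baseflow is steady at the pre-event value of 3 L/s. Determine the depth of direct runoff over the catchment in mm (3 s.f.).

d ≈ 27.4 mm

Direct runoff: 0.0, 0.0, 3.0, 6.0, 9.0, 10.0, 16.0, 13.0, 11.0, 0.0 L/s; ΣQ_DR = 68.00 L/s.
V = ΣQ_DR · Δt = 68.00 × 3600 s = 2.448 × 10^5 L.
Over A = 0.892 ha, depth = V / A = 27.4 mm.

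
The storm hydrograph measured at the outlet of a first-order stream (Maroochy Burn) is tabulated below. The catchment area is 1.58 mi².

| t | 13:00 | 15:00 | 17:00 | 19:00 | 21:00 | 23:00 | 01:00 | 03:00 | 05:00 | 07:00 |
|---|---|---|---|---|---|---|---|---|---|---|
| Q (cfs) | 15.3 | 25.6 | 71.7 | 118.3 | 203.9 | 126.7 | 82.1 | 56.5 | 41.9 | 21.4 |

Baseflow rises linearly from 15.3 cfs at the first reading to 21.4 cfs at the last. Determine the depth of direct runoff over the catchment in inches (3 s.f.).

d ≈ 1.14 in

Direct runoff: 0.00, 9.62, 55.04, 100.97, 185.89, 108.01, 62.73, 36.46, 21.18, 0.00 cfs; ΣQ_DR = 579.9 cfs.
V = ΣQ_DR · Δt = 579.9 × 7200 s = 4.175 × 10^6 ft³.
Over A = 1.58 mi², depth = V / A = 1.14 in.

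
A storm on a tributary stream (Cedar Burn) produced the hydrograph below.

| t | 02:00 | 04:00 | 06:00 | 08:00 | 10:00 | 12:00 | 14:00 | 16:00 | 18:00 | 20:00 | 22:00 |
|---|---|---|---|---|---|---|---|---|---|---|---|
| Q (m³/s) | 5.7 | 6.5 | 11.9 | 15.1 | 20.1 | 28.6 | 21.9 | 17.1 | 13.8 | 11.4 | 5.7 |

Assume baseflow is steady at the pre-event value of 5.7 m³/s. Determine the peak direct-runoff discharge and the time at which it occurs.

Q_p = 22.9 m³/s at t = 12:00

Subtracting baseflow gives direct-runoff ordinates: 0.0, 0.8, 6.2, 9.4, 14.4, 22.9, 16.2, 11.4, 8.1, 5.7, 0.0 m³/s.
The maximum is 22.9 m³/s, occurring at the reading for t = 12:00.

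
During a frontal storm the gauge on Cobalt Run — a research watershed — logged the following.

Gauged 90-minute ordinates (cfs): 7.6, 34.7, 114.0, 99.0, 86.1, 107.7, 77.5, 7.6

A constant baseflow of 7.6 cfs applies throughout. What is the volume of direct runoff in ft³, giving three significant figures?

Direct-runoff ordinates (Q − Q_b): 0.0, 27.1, 106.4, 91.4, 78.5, 100.1, 69.9, 0.0 cfs.
ΣQ_DR = 473.4 cfs.
With Δt = 1.5 h = 5400 s, V = ΣQ_DR · Δt = 473.4 × 5400 = 2.56 × 10^6 ft³.

V ≈ 2.56 × 10^6 ft³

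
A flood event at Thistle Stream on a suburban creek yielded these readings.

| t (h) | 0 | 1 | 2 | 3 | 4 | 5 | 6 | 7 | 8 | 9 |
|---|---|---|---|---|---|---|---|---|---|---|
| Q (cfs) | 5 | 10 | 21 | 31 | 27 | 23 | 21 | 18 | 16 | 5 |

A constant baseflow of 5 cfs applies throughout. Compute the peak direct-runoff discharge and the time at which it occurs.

Subtracting baseflow gives direct-runoff ordinates: 0.0, 5.0, 16.0, 26.0, 22.0, 18.0, 16.0, 13.0, 11.0, 0.0 cfs.
The maximum is 26.0 cfs, occurring at the reading for t = 3 h.

Q_p = 26.0 cfs at t = 3 h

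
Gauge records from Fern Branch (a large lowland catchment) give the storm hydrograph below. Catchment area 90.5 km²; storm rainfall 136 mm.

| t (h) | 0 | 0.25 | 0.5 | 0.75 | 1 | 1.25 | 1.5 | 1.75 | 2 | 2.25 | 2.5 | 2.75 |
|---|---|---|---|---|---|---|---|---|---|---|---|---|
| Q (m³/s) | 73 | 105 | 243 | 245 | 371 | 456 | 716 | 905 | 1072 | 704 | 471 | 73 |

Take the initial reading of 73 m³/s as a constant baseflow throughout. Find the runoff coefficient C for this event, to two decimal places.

ΣQ_DR = 4558 m³/s; V = ΣQ_DR·Δt = 4.102 × 10^6 m³.
Runoff depth d = V / A = 45.33 mm.
C = d / P = 45.33 / 136 = 0.33.

C ≈ 0.33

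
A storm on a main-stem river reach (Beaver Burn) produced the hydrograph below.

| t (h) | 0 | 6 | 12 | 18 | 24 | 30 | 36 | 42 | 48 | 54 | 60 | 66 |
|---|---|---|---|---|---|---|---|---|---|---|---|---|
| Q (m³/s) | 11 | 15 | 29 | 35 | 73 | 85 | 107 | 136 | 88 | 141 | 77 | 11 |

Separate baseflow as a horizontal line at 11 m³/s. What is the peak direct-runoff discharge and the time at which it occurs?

Q_p = 130.0 m³/s at t = 54 h

Subtracting baseflow gives direct-runoff ordinates: 0.0, 4.0, 18.0, 24.0, 62.0, 74.0, 96.0, 125.0, 77.0, 130.0, 66.0, 0.0 m³/s.
The maximum is 130.0 m³/s, occurring at the reading for t = 54 h.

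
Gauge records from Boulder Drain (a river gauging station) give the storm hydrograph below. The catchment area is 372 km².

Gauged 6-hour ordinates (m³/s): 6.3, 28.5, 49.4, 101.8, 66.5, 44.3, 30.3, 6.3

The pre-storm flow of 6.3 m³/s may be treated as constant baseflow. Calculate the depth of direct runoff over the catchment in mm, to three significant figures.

Direct runoff: 0.0, 22.2, 43.1, 95.5, 60.2, 38.0, 24.0, 0.0 m³/s; ΣQ_DR = 283.0 m³/s.
V = ΣQ_DR · Δt = 283.0 × 21600 s = 6.113 × 10^6 m³.
Over A = 372 km², depth = V / A = 16.4 mm.

d ≈ 16.4 mm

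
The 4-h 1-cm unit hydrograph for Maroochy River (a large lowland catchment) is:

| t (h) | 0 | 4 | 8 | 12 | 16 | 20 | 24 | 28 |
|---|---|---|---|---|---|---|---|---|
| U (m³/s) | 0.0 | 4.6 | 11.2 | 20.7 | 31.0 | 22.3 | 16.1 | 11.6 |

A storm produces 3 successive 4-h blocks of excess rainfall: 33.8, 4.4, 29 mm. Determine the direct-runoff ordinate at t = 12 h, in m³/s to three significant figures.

Q ≈ 88.2 m³/s

By discrete convolution, Q_j = Σ (P_i / 10 mm) · U_{j−i}.
At t = 12 h (j=3): Q = (33.8/10)·20.7 + (4.4/10)·11.2 + (29/10)·4.6 = 88.2 m³/s.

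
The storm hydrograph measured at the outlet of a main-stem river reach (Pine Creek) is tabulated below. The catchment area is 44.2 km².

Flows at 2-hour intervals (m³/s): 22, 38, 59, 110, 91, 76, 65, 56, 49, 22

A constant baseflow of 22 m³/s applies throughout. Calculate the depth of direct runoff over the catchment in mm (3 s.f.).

d ≈ 59.9 mm

Direct runoff: 0.0, 16.0, 37.0, 88.0, 69.0, 54.0, 43.0, 34.0, 27.0, 0.0 m³/s; ΣQ_DR = 368.0 m³/s.
V = ΣQ_DR · Δt = 368.0 × 7200 s = 2.650 × 10^6 m³.
Over A = 44.2 km², depth = V / A = 59.9 mm.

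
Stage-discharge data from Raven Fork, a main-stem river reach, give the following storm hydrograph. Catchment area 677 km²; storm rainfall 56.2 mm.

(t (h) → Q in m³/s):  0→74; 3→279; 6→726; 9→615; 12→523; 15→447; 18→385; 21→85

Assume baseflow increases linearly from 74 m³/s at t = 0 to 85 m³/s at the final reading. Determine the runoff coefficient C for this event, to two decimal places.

C ≈ 0.71

ΣQ_DR = 2498 m³/s; V = ΣQ_DR·Δt = 2.698 × 10^7 m³.
Runoff depth d = V / A = 39.85 mm.
C = d / P = 39.85 / 56.2 = 0.71.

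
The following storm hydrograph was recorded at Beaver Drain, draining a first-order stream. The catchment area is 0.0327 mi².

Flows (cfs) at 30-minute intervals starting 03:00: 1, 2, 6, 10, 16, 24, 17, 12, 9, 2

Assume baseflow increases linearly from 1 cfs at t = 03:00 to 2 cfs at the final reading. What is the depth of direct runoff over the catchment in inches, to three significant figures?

d ≈ 1.99 in

Direct runoff: 0.00, 0.89, 4.78, 8.67, 14.56, 22.44, 15.33, 10.22, 7.11, 0.00 cfs; ΣQ_DR = 84.00 cfs.
V = ΣQ_DR · Δt = 84.00 × 1800 s = 1.512 × 10^5 ft³.
Over A = 0.0327 mi², depth = V / A = 1.99 in.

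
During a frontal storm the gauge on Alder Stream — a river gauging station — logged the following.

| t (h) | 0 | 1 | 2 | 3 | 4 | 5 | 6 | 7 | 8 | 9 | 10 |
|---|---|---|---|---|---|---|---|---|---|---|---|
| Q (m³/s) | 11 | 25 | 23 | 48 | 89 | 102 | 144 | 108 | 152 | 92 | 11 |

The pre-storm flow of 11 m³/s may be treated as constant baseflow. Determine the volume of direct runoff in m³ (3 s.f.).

Direct-runoff ordinates (Q − Q_b): 0.0, 14.0, 12.0, 37.0, 78.0, 91.0, 133.0, 97.0, 141.0, 81.0, 0.0 m³/s.
ΣQ_DR = 684.0 m³/s.
With Δt = 1 h = 3600 s, V = ΣQ_DR · Δt = 684.0 × 3600 = 2.46 × 10^6 m³.

V ≈ 2.46 × 10^6 m³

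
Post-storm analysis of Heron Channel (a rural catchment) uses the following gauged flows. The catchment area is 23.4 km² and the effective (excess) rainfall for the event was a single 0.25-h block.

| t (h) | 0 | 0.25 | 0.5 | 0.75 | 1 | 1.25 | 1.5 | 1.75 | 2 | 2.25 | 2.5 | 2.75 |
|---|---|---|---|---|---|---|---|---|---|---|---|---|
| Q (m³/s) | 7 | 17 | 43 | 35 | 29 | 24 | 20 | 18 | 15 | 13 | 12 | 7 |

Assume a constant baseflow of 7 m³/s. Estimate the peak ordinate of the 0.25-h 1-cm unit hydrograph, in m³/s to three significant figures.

Direct runoff: 0.0, 10.0, 36.0, 28.0, 22.0, 17.0, 13.0, 11.0, 8.0, 6.0, 5.0, 0.0 m³/s; ΣQ_DR = 156.0 m³/s, peak = 36.0 m³/s.
Runoff depth d = ΣQ_DR·Δt / A = 156.0 × 900 / (23.4 km²) = 6.000 mm.
The 1-cm UH is the DRH scaled by (10 mm)/d, so U_p = 36.0 × 10/6.000 = 60.0 m³/s.

U_p ≈ 60.0 m³/s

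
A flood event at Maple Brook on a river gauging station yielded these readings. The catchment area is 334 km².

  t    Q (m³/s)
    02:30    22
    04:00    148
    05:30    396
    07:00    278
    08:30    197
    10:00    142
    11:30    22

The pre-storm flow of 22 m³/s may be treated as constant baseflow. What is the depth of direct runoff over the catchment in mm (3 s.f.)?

d ≈ 17.0 mm

Direct runoff: 0.0, 126.0, 374.0, 256.0, 175.0, 120.0, 0.0 m³/s; ΣQ_DR = 1051 m³/s.
V = ΣQ_DR · Δt = 1051 × 5400 s = 5.675 × 10^6 m³.
Over A = 334 km², depth = V / A = 17.0 mm.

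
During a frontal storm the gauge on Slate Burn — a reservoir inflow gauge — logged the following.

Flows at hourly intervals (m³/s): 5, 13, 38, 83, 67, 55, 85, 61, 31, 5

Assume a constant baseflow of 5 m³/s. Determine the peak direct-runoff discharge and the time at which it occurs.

Subtracting baseflow gives direct-runoff ordinates: 0.0, 8.0, 33.0, 78.0, 62.0, 50.0, 80.0, 56.0, 26.0, 0.0 m³/s.
The maximum is 80.0 m³/s, occurring at the reading for t = 6 h.

Q_p = 80.0 m³/s at t = 6 h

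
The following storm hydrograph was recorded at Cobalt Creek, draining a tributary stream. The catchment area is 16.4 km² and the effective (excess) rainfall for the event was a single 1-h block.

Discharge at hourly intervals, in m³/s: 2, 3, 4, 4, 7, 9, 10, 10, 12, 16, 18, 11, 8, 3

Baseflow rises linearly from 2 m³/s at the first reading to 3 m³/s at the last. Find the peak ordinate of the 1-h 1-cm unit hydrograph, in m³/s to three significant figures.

U_p ≈ 8.46 m³/s

Direct runoff: 0.00, 0.92, 1.85, 1.77, 4.69, 6.62, 7.54, 7.46, 9.38, 13.31, 15.23, 8.15, 5.08, 0.00 m³/s; ΣQ_DR = 82.00 m³/s, peak = 15.23 m³/s.
Runoff depth d = ΣQ_DR·Δt / A = 82.00 × 3600 / (16.4 km²) = 18.00 mm.
The 1-cm UH is the DRH scaled by (10 mm)/d, so U_p = 15.23 × 10/18.00 = 8.46 m³/s.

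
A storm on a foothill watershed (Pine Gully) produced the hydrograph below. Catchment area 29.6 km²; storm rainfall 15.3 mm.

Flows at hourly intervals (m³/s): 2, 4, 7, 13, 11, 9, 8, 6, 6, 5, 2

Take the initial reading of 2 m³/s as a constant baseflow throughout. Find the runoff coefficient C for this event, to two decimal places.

C ≈ 0.41

ΣQ_DR = 51.00 m³/s; V = ΣQ_DR·Δt = 1.836 × 10^5 m³.
Runoff depth d = V / A = 6.203 mm.
C = d / P = 6.203 / 15.3 = 0.41.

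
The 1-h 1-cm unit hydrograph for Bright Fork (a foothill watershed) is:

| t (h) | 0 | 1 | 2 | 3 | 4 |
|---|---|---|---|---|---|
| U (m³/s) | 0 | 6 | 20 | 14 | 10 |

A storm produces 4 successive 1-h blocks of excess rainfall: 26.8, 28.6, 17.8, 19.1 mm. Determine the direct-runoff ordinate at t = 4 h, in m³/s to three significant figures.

By discrete convolution, Q_j = Σ (P_i / 10 mm) · U_{j−i}.
At t = 4 h (j=4): Q = (26.8/10)·10 + (28.6/10)·14 + (17.8/10)·20 + (19.1/10)·6 = 114 m³/s.

Q ≈ 114 m³/s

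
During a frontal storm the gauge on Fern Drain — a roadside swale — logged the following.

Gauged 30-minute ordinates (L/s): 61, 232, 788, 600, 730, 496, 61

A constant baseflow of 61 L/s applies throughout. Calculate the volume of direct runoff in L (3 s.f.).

Direct-runoff ordinates (Q − Q_b): 0.0, 171.0, 727.0, 539.0, 669.0, 435.0, 0.0 L/s.
ΣQ_DR = 2541 L/s.
With Δt = 0.5 h = 1800 s, V = ΣQ_DR · Δt = 2541 × 1800 = 4.57 × 10^6 L.

V ≈ 4.57 × 10^6 L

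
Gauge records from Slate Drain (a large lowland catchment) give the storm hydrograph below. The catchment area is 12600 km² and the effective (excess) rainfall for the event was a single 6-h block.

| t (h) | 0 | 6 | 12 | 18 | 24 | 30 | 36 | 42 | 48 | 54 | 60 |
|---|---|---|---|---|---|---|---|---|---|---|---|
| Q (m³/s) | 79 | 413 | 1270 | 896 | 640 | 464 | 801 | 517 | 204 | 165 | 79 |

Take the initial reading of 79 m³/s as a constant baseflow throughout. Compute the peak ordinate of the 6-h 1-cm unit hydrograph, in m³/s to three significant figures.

Direct runoff: 0.0, 334.0, 1191.0, 817.0, 561.0, 385.0, 722.0, 438.0, 125.0, 86.0, 0.0 m³/s; ΣQ_DR = 4659 m³/s, peak = 1191.0 m³/s.
Runoff depth d = ΣQ_DR·Δt / A = 4659 × 21600 / (12600 km²) = 7.987 mm.
The 1-cm UH is the DRH scaled by (10 mm)/d, so U_p = 1191.0 × 10/7.987 = 1490 m³/s.

U_p ≈ 1490 m³/s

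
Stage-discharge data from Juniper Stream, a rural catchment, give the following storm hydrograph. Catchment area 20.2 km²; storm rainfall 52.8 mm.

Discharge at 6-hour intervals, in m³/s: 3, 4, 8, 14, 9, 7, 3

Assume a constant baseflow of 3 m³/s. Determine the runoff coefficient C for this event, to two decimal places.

C ≈ 0.55

ΣQ_DR = 27.00 m³/s; V = ΣQ_DR·Δt = 5.832 × 10^5 m³.
Runoff depth d = V / A = 28.87 mm.
C = d / P = 28.87 / 52.8 = 0.55.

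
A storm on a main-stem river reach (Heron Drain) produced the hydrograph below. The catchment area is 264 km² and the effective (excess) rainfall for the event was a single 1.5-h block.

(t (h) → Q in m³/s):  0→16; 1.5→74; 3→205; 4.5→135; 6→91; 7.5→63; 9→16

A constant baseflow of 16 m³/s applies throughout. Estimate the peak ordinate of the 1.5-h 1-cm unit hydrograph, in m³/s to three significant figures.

U_p ≈ 189 m³/s

Direct runoff: 0.0, 58.0, 189.0, 119.0, 75.0, 47.0, 0.0 m³/s; ΣQ_DR = 488.0 m³/s, peak = 189.0 m³/s.
Runoff depth d = ΣQ_DR·Δt / A = 488.0 × 5400 / (264 km²) = 9.982 mm.
The 1-cm UH is the DRH scaled by (10 mm)/d, so U_p = 189.0 × 10/9.982 = 189 m³/s.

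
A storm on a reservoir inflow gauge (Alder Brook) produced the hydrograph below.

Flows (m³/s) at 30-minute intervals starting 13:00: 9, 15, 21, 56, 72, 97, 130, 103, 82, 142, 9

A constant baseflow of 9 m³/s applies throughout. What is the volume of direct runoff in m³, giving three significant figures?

Direct-runoff ordinates (Q − Q_b): 0.0, 6.0, 12.0, 47.0, 63.0, 88.0, 121.0, 94.0, 73.0, 133.0, 0.0 m³/s.
ΣQ_DR = 637.0 m³/s.
With Δt = 0.5 h = 1800 s, V = ΣQ_DR · Δt = 637.0 × 1800 = 1.15 × 10^6 m³.

V ≈ 1.15 × 10^6 m³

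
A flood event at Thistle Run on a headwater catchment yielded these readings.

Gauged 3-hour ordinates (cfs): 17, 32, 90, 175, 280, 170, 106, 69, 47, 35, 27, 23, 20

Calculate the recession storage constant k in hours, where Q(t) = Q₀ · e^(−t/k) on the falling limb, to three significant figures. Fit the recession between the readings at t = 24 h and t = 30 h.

k ≈ 10.8 h

On the falling limb, Q drops from 47 to 27 cfs between t = 24 h and t = 30 h (Δt = 6 h).
k = −Δt / ln(Q₂/Q₁) = −6 / ln(27/47) = 10.8 h.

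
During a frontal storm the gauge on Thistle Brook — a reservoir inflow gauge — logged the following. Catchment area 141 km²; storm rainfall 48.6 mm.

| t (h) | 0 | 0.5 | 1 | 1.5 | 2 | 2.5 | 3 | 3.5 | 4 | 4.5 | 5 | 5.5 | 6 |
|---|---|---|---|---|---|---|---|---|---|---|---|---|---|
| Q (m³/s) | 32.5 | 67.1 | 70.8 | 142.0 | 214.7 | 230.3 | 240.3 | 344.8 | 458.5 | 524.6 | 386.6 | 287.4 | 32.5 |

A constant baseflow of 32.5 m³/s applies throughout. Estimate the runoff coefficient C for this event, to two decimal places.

C ≈ 0.69

ΣQ_DR = 2610 m³/s; V = ΣQ_DR·Δt = 4.697 × 10^6 m³.
Runoff depth d = V / A = 33.31 mm.
C = d / P = 33.31 / 48.6 = 0.69.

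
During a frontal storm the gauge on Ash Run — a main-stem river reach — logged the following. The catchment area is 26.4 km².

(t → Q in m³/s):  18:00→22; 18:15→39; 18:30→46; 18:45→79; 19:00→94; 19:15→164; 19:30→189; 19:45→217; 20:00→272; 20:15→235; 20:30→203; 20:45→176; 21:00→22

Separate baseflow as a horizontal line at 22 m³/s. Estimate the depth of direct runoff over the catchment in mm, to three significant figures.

Direct runoff: 0.0, 17.0, 24.0, 57.0, 72.0, 142.0, 167.0, 195.0, 250.0, 213.0, 181.0, 154.0, 0.0 m³/s; ΣQ_DR = 1472 m³/s.
V = ΣQ_DR · Δt = 1472 × 900 s = 1.325 × 10^6 m³.
Over A = 26.4 km², depth = V / A = 50.2 mm.

d ≈ 50.2 mm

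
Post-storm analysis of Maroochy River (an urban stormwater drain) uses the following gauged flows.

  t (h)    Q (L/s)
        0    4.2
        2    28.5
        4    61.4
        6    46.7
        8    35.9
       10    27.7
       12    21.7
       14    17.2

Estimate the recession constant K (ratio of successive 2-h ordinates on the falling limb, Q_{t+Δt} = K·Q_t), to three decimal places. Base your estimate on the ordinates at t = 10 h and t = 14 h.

K ≈ 0.788

Using the recession-limb readings at t = 10 h and t = 14 h: Q falls from 27.7 to 17.2 L/s over 2 intervals.
K = (Q₂/Q₁)^(1/2) = (17.2/27.7)^(1/2) = 0.788.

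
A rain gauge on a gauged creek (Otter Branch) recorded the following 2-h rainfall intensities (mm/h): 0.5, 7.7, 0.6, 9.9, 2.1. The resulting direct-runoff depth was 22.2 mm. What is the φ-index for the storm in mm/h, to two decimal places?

Only the 2 blocks with intensity above φ contribute runoff: 7.7, 9.9 mm/h.
Σ(I−φ)·Δt = d  ⇒  (7.7+9.9 − 2φ)·2 = 22.2
φ = (17.60 − 22.2/2) / 2 = 3.25 mm/h.

φ ≈ 3.25 mm/h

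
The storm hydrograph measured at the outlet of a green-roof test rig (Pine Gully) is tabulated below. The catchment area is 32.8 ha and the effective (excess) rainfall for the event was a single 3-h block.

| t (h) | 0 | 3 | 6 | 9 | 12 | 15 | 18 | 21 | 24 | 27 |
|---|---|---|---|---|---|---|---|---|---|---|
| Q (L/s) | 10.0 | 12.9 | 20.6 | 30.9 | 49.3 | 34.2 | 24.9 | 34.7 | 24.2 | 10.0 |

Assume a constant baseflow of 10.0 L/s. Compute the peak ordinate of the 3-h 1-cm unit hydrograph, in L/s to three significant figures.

Direct runoff: 0.0, 2.9, 10.6, 20.9, 39.3, 24.2, 14.9, 24.7, 14.2, 0.0 L/s; ΣQ_DR = 151.7 L/s, peak = 39.3 L/s.
Runoff depth d = ΣQ_DR·Δt / A = 151.7 × 10800 / (32.8 ha) = 4.995 mm.
The 1-cm UH is the DRH scaled by (10 mm)/d, so U_p = 39.3 × 10/4.995 = 78.7 L/s.

U_p ≈ 78.7 L/s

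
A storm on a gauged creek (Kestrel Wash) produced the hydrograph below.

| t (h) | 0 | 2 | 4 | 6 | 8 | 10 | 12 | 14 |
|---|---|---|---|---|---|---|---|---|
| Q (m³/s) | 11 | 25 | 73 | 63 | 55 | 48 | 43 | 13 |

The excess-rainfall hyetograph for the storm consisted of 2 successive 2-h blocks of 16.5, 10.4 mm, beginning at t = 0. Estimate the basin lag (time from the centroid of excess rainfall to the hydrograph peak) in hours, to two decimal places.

Centroid of excess rainfall: t_c = Σ P_i·t̄_i / ΣP_i = 1.7732 h (block centres at 1, 3 h).
Hydrograph peak occurs at t = 4 h, so basin lag t_L = 4 − 1.7732 = 2.23 h.

t_L ≈ 2.23 h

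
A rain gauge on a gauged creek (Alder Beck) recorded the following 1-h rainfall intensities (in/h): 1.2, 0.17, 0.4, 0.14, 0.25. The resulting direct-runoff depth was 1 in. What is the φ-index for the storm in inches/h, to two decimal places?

Only the 2 blocks with intensity above φ contribute runoff: 1.2, 0.4 in/h.
Σ(I−φ)·Δt = d  ⇒  (1.2+0.4 − 2φ)·1 = 1
φ = (1.600 − 1/1) / 2 = 0.30 in/h.

φ ≈ 0.30 in/h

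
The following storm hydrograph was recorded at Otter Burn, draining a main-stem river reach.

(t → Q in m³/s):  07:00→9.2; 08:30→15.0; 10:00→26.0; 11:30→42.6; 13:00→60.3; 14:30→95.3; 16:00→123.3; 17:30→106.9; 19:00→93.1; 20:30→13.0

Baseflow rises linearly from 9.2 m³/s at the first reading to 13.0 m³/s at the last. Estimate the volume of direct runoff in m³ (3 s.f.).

V ≈ 2.56 × 10^6 m³

Direct-runoff ordinates (Q − Q_b): 0.00, 5.38, 15.96, 32.13, 49.41, 83.99, 111.57, 94.74, 80.52, 0.00 m³/s.
ΣQ_DR = 473.7 m³/s.
With Δt = 1.5 h = 5400 s, V = ΣQ_DR · Δt = 473.7 × 5400 = 2.56 × 10^6 m³.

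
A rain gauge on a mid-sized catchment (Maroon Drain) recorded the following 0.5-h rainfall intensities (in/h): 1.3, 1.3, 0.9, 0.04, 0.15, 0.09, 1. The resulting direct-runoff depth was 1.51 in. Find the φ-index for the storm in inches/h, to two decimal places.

Only the 4 blocks with intensity above φ contribute runoff: 1.3, 1.3, 0.9, 1 in/h.
Σ(I−φ)·Δt = d  ⇒  (1.3+1.3+0.9+1 − 4φ)·0.5 = 1.51
φ = (4.500 − 1.51/0.5) / 4 = 0.37 in/h.

φ ≈ 0.37 in/h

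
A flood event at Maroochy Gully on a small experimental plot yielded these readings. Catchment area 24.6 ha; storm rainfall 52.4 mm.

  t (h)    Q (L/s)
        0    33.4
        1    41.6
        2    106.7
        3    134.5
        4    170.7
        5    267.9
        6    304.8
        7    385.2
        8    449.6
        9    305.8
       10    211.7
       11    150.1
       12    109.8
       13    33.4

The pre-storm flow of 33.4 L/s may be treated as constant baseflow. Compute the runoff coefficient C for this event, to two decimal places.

C ≈ 0.62

ΣQ_DR = 2238 L/s; V = ΣQ_DR·Δt = 8.055 × 10^6 L.
Runoff depth d = V / A = 32.75 mm.
C = d / P = 32.75 / 52.4 = 0.62.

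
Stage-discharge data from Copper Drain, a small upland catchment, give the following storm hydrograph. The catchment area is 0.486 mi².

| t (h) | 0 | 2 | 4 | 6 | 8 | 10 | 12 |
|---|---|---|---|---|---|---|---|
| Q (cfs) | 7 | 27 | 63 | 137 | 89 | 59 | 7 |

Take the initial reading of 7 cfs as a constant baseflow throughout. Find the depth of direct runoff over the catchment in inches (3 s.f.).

d ≈ 2.17 in

Direct runoff: 0.0, 20.0, 56.0, 130.0, 82.0, 52.0, 0.0 cfs; ΣQ_DR = 340.0 cfs.
V = ΣQ_DR · Δt = 340.0 × 7200 s = 2.448 × 10^6 ft³.
Over A = 0.486 mi², depth = V / A = 2.17 in.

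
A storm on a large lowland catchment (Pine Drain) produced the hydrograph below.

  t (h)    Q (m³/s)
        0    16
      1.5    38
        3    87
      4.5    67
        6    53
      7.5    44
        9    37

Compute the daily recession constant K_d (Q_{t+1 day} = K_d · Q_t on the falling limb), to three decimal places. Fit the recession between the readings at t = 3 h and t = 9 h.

K_d ≈ 0.033

Between t = 3 h and t = 9 h the flow falls from 87 to 37 m³/s over 4×1.5 h = 6 h.
Per-interval ratio K = (37/87)^(1/4) = 0.8076; K_d = K^(24/1.5) = 0.033.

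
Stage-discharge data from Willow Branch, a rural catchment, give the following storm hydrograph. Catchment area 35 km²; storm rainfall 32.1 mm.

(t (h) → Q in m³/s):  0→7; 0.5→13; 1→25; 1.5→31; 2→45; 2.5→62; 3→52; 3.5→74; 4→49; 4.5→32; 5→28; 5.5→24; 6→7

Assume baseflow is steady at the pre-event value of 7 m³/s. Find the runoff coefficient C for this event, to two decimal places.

ΣQ_DR = 358.0 m³/s; V = ΣQ_DR·Δt = 6.444 × 10^5 m³.
Runoff depth d = V / A = 18.41 mm.
C = d / P = 18.41 / 32.1 = 0.57.

C ≈ 0.57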